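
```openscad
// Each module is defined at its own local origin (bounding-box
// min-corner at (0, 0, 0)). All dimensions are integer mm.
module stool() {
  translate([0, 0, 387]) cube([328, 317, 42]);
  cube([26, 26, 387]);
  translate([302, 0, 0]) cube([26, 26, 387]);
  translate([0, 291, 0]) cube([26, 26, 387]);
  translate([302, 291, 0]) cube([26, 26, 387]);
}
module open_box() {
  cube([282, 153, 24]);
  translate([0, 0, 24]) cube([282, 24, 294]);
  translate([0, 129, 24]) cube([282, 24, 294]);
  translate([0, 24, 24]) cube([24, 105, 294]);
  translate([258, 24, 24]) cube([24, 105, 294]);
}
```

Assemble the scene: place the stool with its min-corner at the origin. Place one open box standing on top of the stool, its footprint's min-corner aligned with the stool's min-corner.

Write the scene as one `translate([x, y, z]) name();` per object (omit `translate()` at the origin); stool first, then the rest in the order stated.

stool();
translate([0, 0, 429]) open_box();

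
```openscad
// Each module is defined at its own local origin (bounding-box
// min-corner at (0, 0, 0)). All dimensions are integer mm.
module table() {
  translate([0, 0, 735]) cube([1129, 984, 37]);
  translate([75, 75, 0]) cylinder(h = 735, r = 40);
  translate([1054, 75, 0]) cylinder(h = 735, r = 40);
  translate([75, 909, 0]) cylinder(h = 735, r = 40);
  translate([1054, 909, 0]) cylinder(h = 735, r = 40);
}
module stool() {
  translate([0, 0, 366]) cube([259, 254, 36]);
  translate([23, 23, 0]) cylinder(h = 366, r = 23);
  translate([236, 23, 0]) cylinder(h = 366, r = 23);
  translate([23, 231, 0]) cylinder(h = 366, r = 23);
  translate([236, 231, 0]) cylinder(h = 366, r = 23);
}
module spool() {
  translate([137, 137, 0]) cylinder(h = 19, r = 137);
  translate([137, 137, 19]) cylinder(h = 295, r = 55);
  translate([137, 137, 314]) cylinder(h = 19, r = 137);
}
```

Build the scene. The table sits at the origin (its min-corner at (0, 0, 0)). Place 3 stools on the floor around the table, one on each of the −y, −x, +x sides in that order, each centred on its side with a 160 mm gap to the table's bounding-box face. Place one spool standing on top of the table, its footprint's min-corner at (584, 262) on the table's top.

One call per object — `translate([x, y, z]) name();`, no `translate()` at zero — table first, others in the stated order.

table();
translate([435, -414, 0]) stool();
translate([-419, 365, 0]) stool();
translate([1289, 365, 0]) stool();
translate([584, 262, 772]) spool();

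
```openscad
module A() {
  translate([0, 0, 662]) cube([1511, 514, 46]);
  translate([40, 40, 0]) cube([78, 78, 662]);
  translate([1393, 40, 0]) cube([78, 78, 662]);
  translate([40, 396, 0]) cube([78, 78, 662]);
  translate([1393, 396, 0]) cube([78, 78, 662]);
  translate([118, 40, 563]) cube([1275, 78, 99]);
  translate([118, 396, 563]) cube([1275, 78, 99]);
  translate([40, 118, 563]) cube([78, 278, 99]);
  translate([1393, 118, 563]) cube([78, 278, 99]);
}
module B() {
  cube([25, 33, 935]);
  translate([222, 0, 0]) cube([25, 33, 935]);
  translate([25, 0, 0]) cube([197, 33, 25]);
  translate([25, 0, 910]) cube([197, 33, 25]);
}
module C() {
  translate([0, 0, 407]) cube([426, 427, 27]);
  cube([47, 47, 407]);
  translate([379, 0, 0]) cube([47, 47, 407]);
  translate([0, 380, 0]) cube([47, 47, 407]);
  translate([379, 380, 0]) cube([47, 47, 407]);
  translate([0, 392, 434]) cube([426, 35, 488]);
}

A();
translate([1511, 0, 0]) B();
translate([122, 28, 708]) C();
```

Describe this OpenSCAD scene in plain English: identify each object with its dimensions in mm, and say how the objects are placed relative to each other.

A is a table with a 1511×514 mm rectangular top, 46 mm thick, top surface at z = 708 mm, supported by four 78×78 mm square legs, each inset 40 mm from the nearest pair of top edges, running from the floor. Four apron rails, 78 mm thick and 99 mm tall, run between adjacent legs with their top edges flush with the underside of the top and their outer faces flush with the legs' outer faces.

B is a rectangular picture frame lying in the x–z plane (depth along y). The opening is 197 mm wide (x) by 885 mm tall (z), surrounded by a border 25 mm wide on all four sides. The frame is 33 mm deep and is made of two full-height vertical stiles with two horizontal rails fitted between them.

C is a chair. The seat is a 426×427×27 mm slab with its top at z = 434 mm, on four 47×47 mm corner legs (flush with the seat edges, standing on z = 0). A flat backrest 35 mm thick, 488 mm tall, spans the full seat width and rises from the seat top along its +y edge, rear face flush with the rear of the seat.

The picture frame is against the table's +x side, with their −y faces flush. The chair is on top of the table.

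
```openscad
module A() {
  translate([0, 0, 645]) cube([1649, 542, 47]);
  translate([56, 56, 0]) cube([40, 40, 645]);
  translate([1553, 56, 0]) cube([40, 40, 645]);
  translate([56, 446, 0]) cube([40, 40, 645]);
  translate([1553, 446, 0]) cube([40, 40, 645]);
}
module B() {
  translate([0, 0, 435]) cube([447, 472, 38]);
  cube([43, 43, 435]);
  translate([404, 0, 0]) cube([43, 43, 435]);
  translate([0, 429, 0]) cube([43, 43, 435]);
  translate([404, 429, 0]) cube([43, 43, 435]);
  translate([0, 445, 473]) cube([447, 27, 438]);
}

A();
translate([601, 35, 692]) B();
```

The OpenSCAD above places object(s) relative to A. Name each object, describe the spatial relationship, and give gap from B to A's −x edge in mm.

A is a table. B is a chair. The chair is on top of the table, centred. The gap from the chair to the table's −x edge is 601 mm.

The chair's min-x is at 601; the table's min-x is 0; gap = 601 mm.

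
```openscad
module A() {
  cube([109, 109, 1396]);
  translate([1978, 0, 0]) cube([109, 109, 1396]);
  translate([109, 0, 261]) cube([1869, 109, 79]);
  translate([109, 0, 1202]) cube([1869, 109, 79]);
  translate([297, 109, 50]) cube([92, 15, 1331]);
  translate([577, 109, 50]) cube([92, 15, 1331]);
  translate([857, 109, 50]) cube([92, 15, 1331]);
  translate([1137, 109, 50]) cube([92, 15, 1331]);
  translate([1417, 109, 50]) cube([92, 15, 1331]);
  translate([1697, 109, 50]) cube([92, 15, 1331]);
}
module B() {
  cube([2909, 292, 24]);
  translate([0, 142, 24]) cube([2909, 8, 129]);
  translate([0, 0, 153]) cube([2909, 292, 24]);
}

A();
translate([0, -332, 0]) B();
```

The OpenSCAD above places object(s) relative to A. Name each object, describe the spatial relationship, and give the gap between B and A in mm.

The I-beam's nearest face is 40 mm from the fence section's −y face.

A is a fence section. B is an I-beam. The I-beam is on the floor beside the fence section on its −y side. The gap between the I-beam and the fence section is 40 mm.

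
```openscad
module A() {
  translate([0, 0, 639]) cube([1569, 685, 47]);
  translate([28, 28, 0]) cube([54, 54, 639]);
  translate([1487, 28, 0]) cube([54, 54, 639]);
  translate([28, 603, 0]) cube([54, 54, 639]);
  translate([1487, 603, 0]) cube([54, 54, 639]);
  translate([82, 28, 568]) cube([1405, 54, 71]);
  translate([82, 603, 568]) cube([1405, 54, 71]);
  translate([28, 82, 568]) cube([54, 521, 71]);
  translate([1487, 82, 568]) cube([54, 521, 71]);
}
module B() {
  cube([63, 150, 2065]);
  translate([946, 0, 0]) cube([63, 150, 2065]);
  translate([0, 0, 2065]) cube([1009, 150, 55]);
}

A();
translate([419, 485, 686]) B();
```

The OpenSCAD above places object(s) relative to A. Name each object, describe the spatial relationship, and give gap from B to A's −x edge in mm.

A is a table. B is a door frame. The door frame is on top of the table. The gap from the door frame to the table's −x edge is 419 mm.

The door frame's min-x is at 419; the table's min-x is 0; gap = 419 mm.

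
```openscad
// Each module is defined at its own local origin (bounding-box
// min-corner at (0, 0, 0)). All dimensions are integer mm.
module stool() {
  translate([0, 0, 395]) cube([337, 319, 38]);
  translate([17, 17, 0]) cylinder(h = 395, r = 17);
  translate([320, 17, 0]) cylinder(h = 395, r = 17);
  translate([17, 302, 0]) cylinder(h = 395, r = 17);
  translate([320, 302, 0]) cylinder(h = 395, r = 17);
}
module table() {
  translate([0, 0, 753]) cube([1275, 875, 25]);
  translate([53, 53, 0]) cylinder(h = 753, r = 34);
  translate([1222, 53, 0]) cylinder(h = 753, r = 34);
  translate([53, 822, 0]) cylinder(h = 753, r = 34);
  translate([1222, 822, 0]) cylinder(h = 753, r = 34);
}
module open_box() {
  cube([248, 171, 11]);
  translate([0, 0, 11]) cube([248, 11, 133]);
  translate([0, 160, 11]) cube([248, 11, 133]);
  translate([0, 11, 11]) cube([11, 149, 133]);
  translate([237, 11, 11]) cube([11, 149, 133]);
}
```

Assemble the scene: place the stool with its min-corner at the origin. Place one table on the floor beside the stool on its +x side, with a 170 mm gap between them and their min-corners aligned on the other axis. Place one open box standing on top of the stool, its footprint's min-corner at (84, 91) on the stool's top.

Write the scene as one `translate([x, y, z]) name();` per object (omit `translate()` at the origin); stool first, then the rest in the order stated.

stool();
translate([507, 0, 0]) table();
translate([84, 91, 433]) open_box();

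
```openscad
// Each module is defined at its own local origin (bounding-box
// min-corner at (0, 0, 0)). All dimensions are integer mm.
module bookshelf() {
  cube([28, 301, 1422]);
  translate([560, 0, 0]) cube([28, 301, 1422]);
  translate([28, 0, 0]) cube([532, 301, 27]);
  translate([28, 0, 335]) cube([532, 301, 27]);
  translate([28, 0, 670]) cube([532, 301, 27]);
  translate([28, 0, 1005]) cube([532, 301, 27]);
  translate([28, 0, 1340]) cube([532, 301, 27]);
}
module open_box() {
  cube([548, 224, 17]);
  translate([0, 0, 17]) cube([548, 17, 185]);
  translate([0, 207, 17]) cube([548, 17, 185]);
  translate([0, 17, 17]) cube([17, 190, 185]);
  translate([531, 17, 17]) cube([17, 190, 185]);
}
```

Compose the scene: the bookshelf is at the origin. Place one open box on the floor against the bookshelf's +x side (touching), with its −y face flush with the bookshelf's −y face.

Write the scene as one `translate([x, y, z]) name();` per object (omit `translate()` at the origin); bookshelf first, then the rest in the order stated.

bookshelf();
translate([588, 0, 0]) open_box();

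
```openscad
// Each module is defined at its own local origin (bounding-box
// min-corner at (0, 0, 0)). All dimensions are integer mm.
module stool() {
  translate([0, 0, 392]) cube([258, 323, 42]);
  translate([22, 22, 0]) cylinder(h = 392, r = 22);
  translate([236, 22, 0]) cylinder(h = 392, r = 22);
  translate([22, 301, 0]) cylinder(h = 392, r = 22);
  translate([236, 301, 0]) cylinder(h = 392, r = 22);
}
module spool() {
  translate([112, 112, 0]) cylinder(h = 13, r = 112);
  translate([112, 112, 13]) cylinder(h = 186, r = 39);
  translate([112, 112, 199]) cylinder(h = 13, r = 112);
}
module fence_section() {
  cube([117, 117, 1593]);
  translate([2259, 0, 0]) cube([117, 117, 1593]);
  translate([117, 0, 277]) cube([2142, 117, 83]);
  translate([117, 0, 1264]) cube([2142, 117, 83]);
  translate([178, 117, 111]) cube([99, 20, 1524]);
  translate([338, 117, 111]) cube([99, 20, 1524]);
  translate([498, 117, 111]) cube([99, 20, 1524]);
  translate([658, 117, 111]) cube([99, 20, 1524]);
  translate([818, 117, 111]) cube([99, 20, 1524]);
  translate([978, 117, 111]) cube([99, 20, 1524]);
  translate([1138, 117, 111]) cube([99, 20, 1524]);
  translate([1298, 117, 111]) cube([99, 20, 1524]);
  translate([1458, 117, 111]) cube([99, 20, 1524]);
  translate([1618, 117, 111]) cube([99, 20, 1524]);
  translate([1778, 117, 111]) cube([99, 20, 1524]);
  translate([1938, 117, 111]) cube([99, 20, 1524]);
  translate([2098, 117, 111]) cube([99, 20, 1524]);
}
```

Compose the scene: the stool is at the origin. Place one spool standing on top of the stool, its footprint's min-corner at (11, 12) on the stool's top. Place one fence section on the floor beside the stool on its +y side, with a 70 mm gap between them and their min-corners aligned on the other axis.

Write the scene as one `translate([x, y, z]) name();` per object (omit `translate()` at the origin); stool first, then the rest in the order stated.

stool();
translate([11, 12, 434]) spool();
translate([0, 393, 0]) fence_section();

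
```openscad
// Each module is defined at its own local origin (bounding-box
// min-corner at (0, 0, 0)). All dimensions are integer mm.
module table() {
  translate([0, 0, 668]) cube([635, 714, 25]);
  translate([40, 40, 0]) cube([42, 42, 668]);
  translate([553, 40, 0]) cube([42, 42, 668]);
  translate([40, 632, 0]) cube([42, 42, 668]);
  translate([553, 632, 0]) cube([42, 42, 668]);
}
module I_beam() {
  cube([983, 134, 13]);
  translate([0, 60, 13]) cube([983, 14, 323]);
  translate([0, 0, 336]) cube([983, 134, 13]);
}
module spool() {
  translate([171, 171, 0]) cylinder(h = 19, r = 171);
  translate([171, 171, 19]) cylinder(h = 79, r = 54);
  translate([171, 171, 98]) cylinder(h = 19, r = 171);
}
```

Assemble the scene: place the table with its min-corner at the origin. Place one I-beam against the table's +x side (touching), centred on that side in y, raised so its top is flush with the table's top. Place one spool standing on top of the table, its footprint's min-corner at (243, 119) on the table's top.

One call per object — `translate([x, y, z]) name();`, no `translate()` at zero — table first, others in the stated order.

table();
translate([635, 290, 344]) I_beam();
translate([243, 119, 693]) spool();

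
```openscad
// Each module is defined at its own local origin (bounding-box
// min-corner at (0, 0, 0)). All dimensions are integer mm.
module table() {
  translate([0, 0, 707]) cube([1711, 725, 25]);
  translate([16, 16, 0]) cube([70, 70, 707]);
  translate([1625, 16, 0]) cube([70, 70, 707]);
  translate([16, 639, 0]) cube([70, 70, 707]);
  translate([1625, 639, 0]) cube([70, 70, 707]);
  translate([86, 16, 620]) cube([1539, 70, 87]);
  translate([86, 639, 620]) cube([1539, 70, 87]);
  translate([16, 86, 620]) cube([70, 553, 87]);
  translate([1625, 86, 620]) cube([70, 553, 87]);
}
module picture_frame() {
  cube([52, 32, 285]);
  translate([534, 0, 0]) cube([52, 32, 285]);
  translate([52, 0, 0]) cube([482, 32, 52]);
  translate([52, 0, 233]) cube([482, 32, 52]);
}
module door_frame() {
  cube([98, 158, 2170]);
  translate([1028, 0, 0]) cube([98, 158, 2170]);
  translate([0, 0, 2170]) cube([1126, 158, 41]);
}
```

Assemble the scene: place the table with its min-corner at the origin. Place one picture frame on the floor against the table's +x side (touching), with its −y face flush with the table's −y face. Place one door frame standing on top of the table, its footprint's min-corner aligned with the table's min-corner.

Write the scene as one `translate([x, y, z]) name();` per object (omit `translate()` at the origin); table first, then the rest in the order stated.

table();
translate([1711, 0, 0]) picture_frame();
translate([0, 0, 732]) door_frame();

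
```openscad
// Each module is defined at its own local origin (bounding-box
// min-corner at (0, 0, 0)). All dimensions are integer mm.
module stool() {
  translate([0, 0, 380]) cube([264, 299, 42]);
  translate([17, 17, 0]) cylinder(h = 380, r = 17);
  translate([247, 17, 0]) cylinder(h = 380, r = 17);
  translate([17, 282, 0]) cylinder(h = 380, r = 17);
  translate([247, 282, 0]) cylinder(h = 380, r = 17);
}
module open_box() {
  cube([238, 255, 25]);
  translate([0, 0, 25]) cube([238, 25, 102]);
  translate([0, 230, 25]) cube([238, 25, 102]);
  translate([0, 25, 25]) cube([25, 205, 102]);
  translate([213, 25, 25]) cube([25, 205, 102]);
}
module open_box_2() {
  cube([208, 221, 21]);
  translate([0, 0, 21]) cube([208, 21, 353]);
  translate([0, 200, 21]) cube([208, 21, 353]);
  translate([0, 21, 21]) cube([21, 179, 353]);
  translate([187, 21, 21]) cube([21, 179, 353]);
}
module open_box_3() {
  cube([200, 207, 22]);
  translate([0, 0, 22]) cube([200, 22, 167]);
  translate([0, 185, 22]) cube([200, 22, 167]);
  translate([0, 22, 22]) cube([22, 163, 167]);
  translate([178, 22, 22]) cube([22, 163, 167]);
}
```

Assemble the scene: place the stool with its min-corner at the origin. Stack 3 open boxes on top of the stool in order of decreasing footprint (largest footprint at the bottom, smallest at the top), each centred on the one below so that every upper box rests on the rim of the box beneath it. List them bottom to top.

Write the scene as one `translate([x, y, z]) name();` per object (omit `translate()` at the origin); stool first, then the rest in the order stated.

stool();
translate([13, 22, 422]) open_box();
translate([28, 39, 549]) open_box_2();
translate([32, 46, 923]) open_box_3();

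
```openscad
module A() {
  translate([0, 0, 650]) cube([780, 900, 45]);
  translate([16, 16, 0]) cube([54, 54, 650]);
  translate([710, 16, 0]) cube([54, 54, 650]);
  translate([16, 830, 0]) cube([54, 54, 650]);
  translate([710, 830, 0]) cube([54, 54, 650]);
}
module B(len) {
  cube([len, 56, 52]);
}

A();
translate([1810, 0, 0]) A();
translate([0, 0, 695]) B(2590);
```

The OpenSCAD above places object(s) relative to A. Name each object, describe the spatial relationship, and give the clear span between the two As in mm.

A is a table. B is a beam. A beam spans the tops of two tables. The clear span between the two tables is 1030 mm.

Second table starts at x = 1810; first ends at x = 780; clear span = 1810 − 780 = 1030 mm.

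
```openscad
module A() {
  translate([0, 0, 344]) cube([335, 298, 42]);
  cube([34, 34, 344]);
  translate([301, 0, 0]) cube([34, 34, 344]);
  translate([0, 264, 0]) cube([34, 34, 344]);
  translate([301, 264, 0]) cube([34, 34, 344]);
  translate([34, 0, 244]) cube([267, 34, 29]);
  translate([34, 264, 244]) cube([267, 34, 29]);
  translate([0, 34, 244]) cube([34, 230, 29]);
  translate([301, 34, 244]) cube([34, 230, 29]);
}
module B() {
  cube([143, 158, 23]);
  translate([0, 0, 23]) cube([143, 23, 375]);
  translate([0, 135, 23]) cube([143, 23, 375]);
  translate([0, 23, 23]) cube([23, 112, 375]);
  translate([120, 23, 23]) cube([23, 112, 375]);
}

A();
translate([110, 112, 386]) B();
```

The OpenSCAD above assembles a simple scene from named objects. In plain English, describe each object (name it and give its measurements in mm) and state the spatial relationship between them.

A is a simple wooden stool: a rectangular seat 335 mm (x) by 298 mm (y), 42 mm thick, top face at z = 386 mm, on four square legs, each 34×34 mm in cross-section. The legs rest on z = 0, each flush with a corner of the seat. Four stretchers, 34 mm wide and 29 mm tall, connect adjacent legs with their undersides at z = 244 mm, each running between the inner faces of the legs it joins and aligned with the legs' outer faces on the other axis.

B is an open storage box with external size 143×158×398 mm and wall thickness 23 mm (the base is also 23 mm thick). The base covers the whole footprint; the four walls stand on the base, with the y-facing walls full-width and the x-facing walls fitting between their inner faces.

The open box is on top of the stool.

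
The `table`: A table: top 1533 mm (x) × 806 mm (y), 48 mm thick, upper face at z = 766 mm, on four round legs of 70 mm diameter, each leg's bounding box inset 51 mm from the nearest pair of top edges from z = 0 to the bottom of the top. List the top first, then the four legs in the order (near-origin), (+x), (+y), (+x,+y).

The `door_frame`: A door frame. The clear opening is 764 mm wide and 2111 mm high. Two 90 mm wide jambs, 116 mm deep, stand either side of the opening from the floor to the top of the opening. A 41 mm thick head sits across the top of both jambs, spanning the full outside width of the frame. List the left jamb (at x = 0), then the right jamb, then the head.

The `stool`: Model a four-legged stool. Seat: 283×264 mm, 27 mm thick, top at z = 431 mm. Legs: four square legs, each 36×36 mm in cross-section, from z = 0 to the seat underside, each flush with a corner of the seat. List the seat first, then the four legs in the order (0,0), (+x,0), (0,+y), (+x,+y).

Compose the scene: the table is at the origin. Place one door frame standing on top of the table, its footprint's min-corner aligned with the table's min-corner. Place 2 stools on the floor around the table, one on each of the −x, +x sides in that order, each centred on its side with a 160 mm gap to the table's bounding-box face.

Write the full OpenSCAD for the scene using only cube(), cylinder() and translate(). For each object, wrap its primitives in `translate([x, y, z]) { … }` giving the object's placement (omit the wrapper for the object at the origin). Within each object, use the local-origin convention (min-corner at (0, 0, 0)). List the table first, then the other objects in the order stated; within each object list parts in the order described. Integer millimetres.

translate([0, 0, 718]) cube([1533, 806, 48]);
translate([86, 86, 0]) cylinder(h = 718, r = 35);
translate([1447, 86, 0]) cylinder(h = 718, r = 35);
translate([86, 720, 0]) cylinder(h = 718, r = 35);
translate([1447, 720, 0]) cylinder(h = 718, r = 35);
translate([0, 0, 766]) {
  cube([90, 116, 2111]);
  translate([854, 0, 0]) cube([90, 116, 2111]);
  translate([0, 0, 2111]) cube([944, 116, 41]);
}
translate([-443, 271, 0]) {
  translate([0, 0, 404]) cube([283, 264, 27]);
  cube([36, 36, 404]);
  translate([247, 0, 0]) cube([36, 36, 404]);
  translate([0, 228, 0]) cube([36, 36, 404]);
  translate([247, 228, 0]) cube([36, 36, 404]);
}
translate([1693, 271, 0]) {
  translate([0, 0, 404]) cube([283, 264, 27]);
  cube([36, 36, 404]);
  translate([247, 0, 0]) cube([36, 36, 404]);
  translate([0, 228, 0]) cube([36, 36, 404]);
  translate([247, 228, 0]) cube([36, 36, 404]);
}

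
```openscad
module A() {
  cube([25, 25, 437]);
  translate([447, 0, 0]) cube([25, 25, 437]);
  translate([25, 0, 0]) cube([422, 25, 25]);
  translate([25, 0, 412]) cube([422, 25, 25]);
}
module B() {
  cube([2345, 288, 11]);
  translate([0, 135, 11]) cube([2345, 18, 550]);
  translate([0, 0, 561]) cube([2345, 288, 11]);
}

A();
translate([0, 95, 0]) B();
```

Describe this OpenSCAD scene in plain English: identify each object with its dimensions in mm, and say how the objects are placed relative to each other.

A is a picture frame with a 422×387 mm rectangular opening (x by z) and a uniform 25 mm border on every side. Frame depth is 25 mm along y. It is built from two vertical stiles running the full outside height and two horizontal rails spanning the gap between the stiles.

B is an I-beam lying along x, 2345 mm long. Overall section height 572 mm. Two flanges 288 mm wide (y) and 11 mm thick, one on the floor and one at the top; a web 18 mm thick runs between them, centred on the flange width.

The I-beam is on the floor beside the picture frame on its +y side.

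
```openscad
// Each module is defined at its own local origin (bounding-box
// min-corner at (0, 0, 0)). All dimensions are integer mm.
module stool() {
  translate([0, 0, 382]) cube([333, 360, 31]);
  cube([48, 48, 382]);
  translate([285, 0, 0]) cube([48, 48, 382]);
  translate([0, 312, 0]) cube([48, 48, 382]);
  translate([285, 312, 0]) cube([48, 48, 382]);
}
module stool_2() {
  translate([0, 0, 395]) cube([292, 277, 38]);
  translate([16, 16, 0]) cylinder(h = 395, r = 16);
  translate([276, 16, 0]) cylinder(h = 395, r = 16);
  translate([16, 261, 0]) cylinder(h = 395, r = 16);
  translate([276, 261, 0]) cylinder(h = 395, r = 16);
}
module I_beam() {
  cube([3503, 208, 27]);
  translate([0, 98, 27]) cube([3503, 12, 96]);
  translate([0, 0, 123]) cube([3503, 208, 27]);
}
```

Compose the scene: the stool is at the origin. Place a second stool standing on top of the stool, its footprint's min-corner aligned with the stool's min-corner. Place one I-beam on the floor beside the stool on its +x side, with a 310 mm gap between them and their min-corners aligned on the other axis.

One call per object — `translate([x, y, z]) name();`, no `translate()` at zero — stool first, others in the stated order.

stool();
translate([0, 0, 413]) stool_2();
translate([643, 0, 0]) I_beam();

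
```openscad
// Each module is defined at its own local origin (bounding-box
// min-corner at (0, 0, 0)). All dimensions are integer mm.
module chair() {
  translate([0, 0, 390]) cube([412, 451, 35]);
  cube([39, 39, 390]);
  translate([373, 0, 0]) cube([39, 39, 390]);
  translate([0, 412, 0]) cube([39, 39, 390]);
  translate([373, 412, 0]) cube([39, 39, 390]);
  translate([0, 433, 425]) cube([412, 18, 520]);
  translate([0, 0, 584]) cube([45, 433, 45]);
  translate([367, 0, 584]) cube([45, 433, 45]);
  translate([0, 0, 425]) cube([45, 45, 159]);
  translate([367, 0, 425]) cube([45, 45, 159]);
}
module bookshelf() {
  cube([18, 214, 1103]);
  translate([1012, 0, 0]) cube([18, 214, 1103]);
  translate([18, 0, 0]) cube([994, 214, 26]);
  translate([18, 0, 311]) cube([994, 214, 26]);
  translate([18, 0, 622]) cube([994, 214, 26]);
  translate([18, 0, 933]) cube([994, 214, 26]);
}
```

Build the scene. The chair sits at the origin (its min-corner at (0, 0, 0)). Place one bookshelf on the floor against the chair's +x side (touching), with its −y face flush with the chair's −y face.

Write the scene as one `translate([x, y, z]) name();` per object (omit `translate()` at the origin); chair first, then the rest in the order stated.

chair();
translate([412, 0, 0]) bookshelf();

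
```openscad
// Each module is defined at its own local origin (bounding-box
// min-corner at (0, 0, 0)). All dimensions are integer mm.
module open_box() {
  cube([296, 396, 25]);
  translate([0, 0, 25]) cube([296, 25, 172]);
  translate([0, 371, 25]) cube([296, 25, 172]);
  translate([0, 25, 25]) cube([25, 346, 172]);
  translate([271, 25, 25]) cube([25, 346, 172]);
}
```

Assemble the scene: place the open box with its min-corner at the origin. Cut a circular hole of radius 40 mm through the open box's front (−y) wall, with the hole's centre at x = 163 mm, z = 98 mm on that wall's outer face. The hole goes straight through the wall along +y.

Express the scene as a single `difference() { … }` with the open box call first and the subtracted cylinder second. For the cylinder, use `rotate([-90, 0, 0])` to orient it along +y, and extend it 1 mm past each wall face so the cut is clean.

difference() {
  open_box();
  translate([163, -1, 98]) rotate([-90, 0, 0]) cylinder(h = 27, r = 40);
}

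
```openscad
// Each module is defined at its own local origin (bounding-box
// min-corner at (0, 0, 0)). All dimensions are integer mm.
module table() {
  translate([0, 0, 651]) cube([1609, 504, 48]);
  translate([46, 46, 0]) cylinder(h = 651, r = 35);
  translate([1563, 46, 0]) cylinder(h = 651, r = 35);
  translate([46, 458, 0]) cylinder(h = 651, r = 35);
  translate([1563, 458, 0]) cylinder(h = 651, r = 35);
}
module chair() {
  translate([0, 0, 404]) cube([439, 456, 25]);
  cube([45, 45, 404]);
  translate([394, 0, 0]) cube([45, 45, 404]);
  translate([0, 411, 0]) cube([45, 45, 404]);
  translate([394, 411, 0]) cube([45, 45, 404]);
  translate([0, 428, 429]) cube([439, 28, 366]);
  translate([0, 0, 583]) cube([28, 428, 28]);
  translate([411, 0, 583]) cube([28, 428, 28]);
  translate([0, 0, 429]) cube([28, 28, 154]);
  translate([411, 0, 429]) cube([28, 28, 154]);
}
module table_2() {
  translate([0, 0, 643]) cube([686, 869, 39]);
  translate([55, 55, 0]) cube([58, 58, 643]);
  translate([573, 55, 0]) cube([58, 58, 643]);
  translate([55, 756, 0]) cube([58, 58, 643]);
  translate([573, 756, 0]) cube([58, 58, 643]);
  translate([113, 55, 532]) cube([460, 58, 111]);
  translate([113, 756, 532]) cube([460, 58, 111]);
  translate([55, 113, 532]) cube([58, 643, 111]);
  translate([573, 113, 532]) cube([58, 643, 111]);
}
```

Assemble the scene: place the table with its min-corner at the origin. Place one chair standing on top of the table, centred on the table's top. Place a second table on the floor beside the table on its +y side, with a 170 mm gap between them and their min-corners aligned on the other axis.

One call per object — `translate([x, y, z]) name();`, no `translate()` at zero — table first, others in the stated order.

table();
translate([585, 24, 699]) chair();
translate([0, 674, 0]) table_2();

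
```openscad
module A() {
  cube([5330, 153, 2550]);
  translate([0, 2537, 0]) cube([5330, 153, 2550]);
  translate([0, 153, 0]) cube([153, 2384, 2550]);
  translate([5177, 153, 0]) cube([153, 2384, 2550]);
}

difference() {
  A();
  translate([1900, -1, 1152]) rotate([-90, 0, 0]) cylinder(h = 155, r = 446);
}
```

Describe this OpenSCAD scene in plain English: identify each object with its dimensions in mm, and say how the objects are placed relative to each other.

A is a box-shaped house frame (walls only): outside footprint 5330×2690 mm, wall height 2550 mm, wall thickness 153 mm. The two y-facing walls run the full x-width; the two x-facing walls fit between the inner faces of the y-facing walls.

The house frame has a circular hole of radius 446 mm through its front wall, centred at (x = 1900, z = 1152).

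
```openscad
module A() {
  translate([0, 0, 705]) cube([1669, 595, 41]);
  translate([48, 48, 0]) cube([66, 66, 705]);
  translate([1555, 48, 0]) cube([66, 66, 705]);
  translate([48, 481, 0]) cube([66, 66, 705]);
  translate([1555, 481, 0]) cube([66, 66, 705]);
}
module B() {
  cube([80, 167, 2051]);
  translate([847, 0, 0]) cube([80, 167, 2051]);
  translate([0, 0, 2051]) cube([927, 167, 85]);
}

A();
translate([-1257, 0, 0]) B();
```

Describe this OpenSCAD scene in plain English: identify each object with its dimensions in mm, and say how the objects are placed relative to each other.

A is a rectangular dining table. The top is 1669×595×41 mm with its upper surface at z = 746 mm. It stands on four 66×66 mm square legs, each inset 48 mm from the nearest pair of top edges, running from the floor to the underside of the top.

B is a door frame. The clear opening is 767 mm wide and 2051 mm high. Two 80 mm wide jambs, 167 mm deep, stand either side of the opening from the floor to the top of the opening. A 85 mm thick head sits across the top of both jambs, spanning the full outside width of the frame.

The door frame is on the floor beside the table on its −x side.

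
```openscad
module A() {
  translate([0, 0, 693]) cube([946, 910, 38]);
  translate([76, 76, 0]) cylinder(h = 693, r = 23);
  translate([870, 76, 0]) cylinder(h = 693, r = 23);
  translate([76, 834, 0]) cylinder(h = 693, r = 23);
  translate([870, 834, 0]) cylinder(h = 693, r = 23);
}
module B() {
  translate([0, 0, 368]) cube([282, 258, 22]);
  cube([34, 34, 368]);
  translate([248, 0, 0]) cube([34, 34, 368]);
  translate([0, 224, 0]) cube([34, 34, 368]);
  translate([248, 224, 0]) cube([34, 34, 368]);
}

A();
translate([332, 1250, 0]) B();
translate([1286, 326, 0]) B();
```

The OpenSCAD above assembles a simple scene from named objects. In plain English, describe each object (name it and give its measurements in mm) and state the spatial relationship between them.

A is a rectangular dining table. The top is 946×910×38 mm with its upper surface at z = 731 mm. It stands on four round legs of 46 mm diameter, each leg's bounding box inset 53 mm from the nearest pair of top edges, running from the floor to the underside of the top.

B is a four-legged stool. The seat is 282×258 mm, 22 mm thick, top at z = 390 mm. It stands on four square legs, each 34×34 mm in cross-section, from z = 0 to the seat underside, each flush with a corner of the seat.

Two stools sit around the table at the +y, +x sides.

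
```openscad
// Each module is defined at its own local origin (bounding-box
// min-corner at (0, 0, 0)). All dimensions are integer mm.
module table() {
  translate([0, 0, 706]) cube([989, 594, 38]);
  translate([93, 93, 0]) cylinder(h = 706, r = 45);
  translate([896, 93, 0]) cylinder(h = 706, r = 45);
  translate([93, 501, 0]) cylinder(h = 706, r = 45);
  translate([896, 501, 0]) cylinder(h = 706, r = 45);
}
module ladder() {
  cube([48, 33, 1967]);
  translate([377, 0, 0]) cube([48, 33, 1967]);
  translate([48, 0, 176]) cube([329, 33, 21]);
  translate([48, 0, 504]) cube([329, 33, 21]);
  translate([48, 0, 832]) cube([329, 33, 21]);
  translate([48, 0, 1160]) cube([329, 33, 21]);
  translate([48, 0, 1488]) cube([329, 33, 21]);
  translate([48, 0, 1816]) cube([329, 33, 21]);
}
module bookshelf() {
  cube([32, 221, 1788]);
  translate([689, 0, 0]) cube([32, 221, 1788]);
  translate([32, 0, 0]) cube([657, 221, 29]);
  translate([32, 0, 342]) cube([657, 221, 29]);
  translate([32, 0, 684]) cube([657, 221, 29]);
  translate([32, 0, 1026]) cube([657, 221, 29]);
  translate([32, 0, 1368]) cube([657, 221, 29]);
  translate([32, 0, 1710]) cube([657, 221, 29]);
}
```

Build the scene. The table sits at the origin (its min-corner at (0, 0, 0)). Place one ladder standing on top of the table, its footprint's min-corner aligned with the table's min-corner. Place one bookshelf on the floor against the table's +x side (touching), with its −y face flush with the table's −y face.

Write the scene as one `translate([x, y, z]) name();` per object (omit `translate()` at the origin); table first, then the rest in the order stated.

table();
translate([0, 0, 744]) ladder();
translate([989, 0, 0]) bookshelf();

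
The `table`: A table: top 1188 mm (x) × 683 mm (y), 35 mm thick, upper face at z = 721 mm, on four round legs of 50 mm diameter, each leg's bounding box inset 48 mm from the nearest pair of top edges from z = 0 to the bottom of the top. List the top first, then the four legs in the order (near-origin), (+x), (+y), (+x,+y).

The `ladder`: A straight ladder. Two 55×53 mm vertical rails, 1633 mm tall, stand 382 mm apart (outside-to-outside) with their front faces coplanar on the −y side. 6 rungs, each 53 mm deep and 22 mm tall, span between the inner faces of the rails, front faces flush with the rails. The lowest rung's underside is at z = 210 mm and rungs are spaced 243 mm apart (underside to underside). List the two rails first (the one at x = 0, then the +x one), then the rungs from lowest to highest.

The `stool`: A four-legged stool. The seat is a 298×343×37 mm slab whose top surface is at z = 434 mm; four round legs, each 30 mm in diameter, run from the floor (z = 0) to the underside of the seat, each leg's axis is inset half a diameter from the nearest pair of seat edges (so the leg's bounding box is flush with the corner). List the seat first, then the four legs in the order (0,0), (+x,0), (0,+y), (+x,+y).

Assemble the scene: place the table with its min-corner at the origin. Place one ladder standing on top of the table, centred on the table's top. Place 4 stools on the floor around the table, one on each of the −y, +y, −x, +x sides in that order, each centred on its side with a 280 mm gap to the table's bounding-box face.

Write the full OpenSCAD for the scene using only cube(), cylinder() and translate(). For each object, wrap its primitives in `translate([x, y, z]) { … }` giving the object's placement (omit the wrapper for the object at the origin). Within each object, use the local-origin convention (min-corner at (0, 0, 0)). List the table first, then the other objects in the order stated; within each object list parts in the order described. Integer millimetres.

translate([0, 0, 686]) cube([1188, 683, 35]);
translate([73, 73, 0]) cylinder(h = 686, r = 25);
translate([1115, 73, 0]) cylinder(h = 686, r = 25);
translate([73, 610, 0]) cylinder(h = 686, r = 25);
translate([1115, 610, 0]) cylinder(h = 686, r = 25);
translate([403, 315, 721]) {
  cube([55, 53, 1633]);
  translate([327, 0, 0]) cube([55, 53, 1633]);
  translate([55, 0, 210]) cube([272, 53, 22]);
  translate([55, 0, 453]) cube([272, 53, 22]);
  translate([55, 0, 696]) cube([272, 53, 22]);
  translate([55, 0, 939]) cube([272, 53, 22]);
  translate([55, 0, 1182]) cube([272, 53, 22]);
  translate([55, 0, 1425]) cube([272, 53, 22]);
}
translate([445, -623, 0]) {
  translate([0, 0, 397]) cube([298, 343, 37]);
  translate([15, 15, 0]) cylinder(h = 397, r = 15);
  translate([283, 15, 0]) cylinder(h = 397, r = 15);
  translate([15, 328, 0]) cylinder(h = 397, r = 15);
  translate([283, 328, 0]) cylinder(h = 397, r = 15);
}
translate([445, 963, 0]) {
  translate([0, 0, 397]) cube([298, 343, 37]);
  translate([15, 15, 0]) cylinder(h = 397, r = 15);
  translate([283, 15, 0]) cylinder(h = 397, r = 15);
  translate([15, 328, 0]) cylinder(h = 397, r = 15);
  translate([283, 328, 0]) cylinder(h = 397, r = 15);
}
translate([-578, 170, 0]) {
  translate([0, 0, 397]) cube([298, 343, 37]);
  translate([15, 15, 0]) cylinder(h = 397, r = 15);
  translate([283, 15, 0]) cylinder(h = 397, r = 15);
  translate([15, 328, 0]) cylinder(h = 397, r = 15);
  translate([283, 328, 0]) cylinder(h = 397, r = 15);
}
translate([1468, 170, 0]) {
  translate([0, 0, 397]) cube([298, 343, 37]);
  translate([15, 15, 0]) cylinder(h = 397, r = 15);
  translate([283, 15, 0]) cylinder(h = 397, r = 15);
  translate([15, 328, 0]) cylinder(h = 397, r = 15);
  translate([283, 328, 0]) cylinder(h = 397, r = 15);
}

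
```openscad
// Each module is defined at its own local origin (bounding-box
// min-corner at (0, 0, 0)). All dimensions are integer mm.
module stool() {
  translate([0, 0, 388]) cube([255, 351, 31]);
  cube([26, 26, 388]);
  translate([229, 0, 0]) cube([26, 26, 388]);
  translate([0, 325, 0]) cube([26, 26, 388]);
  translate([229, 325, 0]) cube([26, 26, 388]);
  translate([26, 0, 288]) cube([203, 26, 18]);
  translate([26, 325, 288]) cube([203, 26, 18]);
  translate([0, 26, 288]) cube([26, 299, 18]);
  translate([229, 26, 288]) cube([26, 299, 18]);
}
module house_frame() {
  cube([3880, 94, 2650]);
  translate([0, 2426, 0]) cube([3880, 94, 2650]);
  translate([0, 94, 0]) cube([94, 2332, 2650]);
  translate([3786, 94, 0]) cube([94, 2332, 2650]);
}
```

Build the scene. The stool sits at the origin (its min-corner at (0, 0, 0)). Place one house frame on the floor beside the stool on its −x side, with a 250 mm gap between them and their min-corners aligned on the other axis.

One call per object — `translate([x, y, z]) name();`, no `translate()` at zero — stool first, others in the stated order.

stool();
translate([-4130, 0, 0]) house_frame();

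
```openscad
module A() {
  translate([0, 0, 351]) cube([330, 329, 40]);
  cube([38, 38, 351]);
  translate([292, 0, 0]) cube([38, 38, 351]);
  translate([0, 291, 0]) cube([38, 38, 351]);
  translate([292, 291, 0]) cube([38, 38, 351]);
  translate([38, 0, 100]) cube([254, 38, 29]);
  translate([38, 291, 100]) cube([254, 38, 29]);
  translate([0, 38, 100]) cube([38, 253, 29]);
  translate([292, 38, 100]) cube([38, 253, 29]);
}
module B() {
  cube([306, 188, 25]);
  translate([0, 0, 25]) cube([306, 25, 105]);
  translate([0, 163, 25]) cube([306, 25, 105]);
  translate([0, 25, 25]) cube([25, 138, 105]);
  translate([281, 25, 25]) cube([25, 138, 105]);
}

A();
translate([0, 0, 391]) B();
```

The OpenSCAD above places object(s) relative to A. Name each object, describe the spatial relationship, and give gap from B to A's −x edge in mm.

A is a stool. B is an open box. The open box is on top of the stool. The gap from the open box to the stool's −x edge is 0 mm.

The open box's min-x is at 0; the stool's min-x is 0; gap = 0 mm.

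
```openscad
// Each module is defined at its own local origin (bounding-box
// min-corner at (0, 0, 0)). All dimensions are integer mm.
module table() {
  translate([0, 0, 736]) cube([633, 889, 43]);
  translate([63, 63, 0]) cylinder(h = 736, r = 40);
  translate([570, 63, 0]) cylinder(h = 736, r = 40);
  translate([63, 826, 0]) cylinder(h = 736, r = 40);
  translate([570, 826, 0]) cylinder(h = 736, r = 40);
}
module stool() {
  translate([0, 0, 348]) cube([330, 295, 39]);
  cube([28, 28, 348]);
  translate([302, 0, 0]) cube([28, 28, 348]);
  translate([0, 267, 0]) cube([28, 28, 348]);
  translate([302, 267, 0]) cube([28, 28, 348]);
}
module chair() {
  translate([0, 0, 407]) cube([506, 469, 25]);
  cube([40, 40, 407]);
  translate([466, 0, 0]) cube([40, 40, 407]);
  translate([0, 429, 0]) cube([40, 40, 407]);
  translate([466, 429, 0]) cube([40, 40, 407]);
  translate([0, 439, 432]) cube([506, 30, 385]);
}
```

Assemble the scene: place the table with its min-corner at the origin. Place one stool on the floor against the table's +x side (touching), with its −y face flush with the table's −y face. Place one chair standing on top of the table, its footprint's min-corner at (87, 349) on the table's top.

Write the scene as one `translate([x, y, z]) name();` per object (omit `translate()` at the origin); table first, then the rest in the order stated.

table();
translate([633, 0, 0]) stool();
translate([87, 349, 779]) chair();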